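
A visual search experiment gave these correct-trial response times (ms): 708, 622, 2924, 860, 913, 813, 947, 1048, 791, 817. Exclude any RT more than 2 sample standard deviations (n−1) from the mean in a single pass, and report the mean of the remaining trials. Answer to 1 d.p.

835.4 ms

n = 10, ΣRT = 10443, M = 1044.300
Σ(x−M)² = 4054720.10; s = √(4054720.10/9) = 671.211
Cutoffs: 1044.300 ± 2·671.211 → [-298.1, 2386.7]
Outside: 2924 → excluded.
Retained (n=9): Σ = 7519, mean = 7519/9 = 835.444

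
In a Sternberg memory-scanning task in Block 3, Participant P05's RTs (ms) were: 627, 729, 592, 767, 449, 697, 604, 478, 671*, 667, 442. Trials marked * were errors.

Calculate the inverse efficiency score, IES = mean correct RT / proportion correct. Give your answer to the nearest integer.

Correct trials (n=10): 627, 729, 592, 767, 449, 697, 604, 478, 667, 442
Mean correct RT = 6052/10 = 605.2000 ms
Proportion correct = 10/11
IES = 605.2000 / (10/11) = 665.720 ms

666 ms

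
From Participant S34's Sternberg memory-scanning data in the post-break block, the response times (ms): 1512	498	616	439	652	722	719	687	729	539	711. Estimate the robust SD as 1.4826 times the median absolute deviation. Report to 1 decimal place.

62.3 ms

Sorted: 439, 498, 539, 616, 652, 687, 711, 719, 722, 729, 1512 → median = 687
|x − 687| sorted: 0, 24, 32, 35, 35, 42, 71, 148, 189, 248, 825 → MAD = 42
Robust SD ≈ 1.4826 × 42 = 62.269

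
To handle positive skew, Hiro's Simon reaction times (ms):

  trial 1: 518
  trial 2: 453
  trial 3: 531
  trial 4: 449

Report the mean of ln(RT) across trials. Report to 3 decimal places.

6.187

ln(RT): 6.2500, 6.1159, 6.2748, 6.1070
Σ ln(RT) = 24.7477
Mean = 24.7477/4 = 6.18691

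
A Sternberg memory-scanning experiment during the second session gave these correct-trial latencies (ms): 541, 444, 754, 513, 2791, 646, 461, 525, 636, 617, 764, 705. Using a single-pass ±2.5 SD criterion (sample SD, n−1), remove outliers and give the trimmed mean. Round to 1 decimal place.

600.5 ms

n = 12, ΣRT = 9397, M = 783.083
Σ(x−M)² = 4523916.92; s = √(4523916.92/11) = 641.300
Cutoffs: 783.083 ± 2.5·641.300 → [-820.2, 2386.3]
Outside: 2791 → excluded.
Retained (n=11): Σ = 6606, mean = 6606/11 = 600.545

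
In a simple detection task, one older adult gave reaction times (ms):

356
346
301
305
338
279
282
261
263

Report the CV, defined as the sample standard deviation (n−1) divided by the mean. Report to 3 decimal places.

0.118

n = 9, Σ = 2731, M = 303.4444
Σ(x−M)² = 10270.222; s = √(10270.222/8) = 35.8298
CV = 35.8298 / 303.4444 = 0.11808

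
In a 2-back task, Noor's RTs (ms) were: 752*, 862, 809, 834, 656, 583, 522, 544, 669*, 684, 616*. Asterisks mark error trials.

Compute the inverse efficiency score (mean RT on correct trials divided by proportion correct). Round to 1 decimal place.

944.3 ms

Correct trials (n=8): 862, 809, 834, 656, 583, 522, 544, 684
Mean correct RT = 5494/8 = 686.7500 ms
Proportion correct = 8/11
IES = 686.7500 / (8/11) = 944.281 ms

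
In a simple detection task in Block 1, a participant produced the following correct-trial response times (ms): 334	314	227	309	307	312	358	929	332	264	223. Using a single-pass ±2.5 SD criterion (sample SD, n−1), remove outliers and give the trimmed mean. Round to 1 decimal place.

298.0 ms

n = 11, ΣRT = 3909, M = 355.364
Σ(x−M)² = 380492.55; s = √(380492.55/10) = 195.062
Cutoffs: 355.364 ± 2.5·195.062 → [-132.3, 843.0]
Outside: 929 → excluded.
Retained (n=10): Σ = 2980, mean = 2980/10 = 298.000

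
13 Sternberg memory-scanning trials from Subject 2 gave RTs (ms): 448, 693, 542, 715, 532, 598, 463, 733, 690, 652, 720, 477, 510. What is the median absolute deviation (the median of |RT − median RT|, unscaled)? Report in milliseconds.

Sorted: 448, 463, 477, 510, 532, 542, 598, 652, 690, 693, 715, 720, 733 → median = 598
|x − 598|: 150, 95, 56, 117, 66, 0, 135, 135, 92, 54, 122, 121, 88
Sorted deviations: 0, 54, 56, 66, 88, 92, 95, 117, 121, 122, 135, 135, 150 → MAD = 95

95 ms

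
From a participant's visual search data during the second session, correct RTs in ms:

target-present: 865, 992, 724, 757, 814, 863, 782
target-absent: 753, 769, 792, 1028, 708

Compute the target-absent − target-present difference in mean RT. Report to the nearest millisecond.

M(target-present) = 5797/7 = 828.143
M(target-absent) = 4050/5 = 810.000
Difference = 810.000 − 828.143 = -18.143 ms

-18 ms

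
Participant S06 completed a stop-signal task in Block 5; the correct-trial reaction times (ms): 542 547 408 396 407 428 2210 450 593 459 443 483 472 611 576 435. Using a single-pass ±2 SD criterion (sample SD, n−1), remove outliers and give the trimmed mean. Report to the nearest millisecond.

483 ms

n = 16, ΣRT = 9460, M = 591.250
Σ(x−M)² = 2867435.00; s = √(2867435.00/15) = 437.221
Cutoffs: 591.250 ± 2·437.221 → [-283.2, 1465.7]
Outside: 2210 → excluded.
Retained (n=15): Σ = 7250, mean = 7250/15 = 483.333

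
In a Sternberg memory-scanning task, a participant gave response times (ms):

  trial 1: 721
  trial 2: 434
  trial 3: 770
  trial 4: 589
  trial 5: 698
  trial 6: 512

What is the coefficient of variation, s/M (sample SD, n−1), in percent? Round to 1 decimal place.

n = 6, Σ = 3724, M = 620.6667
Σ(x−M)² = 86003.333; s = √(86003.333/5) = 131.1513
CV = 131.1513 / 620.6667 = 0.21131 = 21.131%

21.1%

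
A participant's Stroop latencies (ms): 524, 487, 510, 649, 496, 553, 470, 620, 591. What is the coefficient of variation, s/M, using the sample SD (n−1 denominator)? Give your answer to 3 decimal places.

0.116

n = 9, Σ = 4900, M = 544.4444
Σ(x−M)² = 31674.222; s = √(31674.222/8) = 62.9228
CV = 62.9228 / 544.4444 = 0.11557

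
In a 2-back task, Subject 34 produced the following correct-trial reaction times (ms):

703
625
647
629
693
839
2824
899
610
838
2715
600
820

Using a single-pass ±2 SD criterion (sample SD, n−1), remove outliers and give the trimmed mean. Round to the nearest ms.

718 ms

n = 13, ΣRT = 13442, M = 1034.000
Σ(x−M)² = 7245372.00; s = √(7245372.00/12) = 777.033
Cutoffs: 1034.000 ± 2·777.033 → [-520.1, 2588.1]
Outside: 2715, 2824 → excluded.
Retained (n=11): Σ = 7903, mean = 7903/11 = 718.455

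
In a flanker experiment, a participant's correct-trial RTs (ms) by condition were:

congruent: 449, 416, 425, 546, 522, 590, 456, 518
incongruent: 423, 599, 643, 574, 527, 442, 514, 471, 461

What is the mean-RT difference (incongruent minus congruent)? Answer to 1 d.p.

M(congruent) = 3922/8 = 490.250
M(incongruent) = 4654/9 = 517.111
Difference = 517.111 − 490.250 = 26.861 ms

26.9 ms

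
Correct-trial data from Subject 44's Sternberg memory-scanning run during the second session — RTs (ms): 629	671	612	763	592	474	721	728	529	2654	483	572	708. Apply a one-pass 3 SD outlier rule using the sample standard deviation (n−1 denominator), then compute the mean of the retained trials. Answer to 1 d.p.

623.5 ms

n = 13, ΣRT = 10136, M = 779.692
Σ(x−M)² = 3909892.77; s = √(3909892.77/12) = 570.810
Cutoffs: 779.692 ± 3·570.810 → [-932.7, 2492.1]
Outside: 2654 → excluded.
Retained (n=12): Σ = 7482, mean = 7482/12 = 623.500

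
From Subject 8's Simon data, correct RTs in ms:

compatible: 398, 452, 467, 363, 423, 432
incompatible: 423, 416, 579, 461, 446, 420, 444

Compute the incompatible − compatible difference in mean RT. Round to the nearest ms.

M(compatible) = 2535/6 = 422.500
M(incompatible) = 3189/7 = 455.571
Difference = 455.571 − 422.500 = 33.071 ms

33 ms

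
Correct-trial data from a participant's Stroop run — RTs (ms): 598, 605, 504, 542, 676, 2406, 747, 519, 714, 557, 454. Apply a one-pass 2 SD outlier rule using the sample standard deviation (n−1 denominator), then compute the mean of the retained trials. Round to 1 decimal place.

591.6 ms

n = 11, ΣRT = 8322, M = 756.545
Σ(x−M)² = 3074780.73; s = √(3074780.73/10) = 554.507
Cutoffs: 756.545 ± 2·554.507 → [-352.5, 1865.6]
Outside: 2406 → excluded.
Retained (n=10): Σ = 5916, mean = 5916/10 = 591.600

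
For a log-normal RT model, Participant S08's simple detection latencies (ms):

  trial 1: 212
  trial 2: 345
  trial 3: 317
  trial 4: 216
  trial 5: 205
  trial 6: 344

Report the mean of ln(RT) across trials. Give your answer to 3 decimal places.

ln(RT): 5.3566, 5.8435, 5.7589, 5.3753, 5.3230, 5.8406
Σ ln(RT) = 33.4980
Mean = 33.4980/6 = 5.58299

5.583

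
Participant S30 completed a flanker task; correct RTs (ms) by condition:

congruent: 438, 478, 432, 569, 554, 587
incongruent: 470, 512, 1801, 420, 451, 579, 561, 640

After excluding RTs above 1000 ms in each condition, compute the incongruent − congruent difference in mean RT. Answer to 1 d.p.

9.3 ms

incongruent: exclude 1801
M(congruent) = 3058/6 = 509.667
M(incongruent) = 3633/7 = 519.000
Difference = 519.000 − 509.667 = 9.333 ms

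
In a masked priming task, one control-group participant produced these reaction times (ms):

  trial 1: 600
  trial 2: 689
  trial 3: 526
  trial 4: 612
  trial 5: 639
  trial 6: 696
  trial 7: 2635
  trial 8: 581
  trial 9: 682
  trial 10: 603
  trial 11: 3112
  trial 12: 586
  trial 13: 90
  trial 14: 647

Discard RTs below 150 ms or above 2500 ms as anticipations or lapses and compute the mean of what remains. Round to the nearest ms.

624 ms

Excluded: 90, 2635, 3112
Retained (n=11): Σ = 6861
Mean = 6861/11 = 623.7273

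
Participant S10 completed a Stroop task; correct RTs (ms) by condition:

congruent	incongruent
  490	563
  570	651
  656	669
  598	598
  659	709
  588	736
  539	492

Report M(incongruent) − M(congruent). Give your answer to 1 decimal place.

M(congruent) = 4100/7 = 585.714
M(incongruent) = 4418/7 = 631.143
Difference = 631.143 − 585.714 = 45.429 ms

45.4 ms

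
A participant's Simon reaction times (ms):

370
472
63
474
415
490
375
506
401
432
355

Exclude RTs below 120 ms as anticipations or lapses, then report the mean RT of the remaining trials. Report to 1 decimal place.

Excluded: 63
Retained (n=10): Σ = 4290
Mean = 4290/10 = 429.0000

429.0 ms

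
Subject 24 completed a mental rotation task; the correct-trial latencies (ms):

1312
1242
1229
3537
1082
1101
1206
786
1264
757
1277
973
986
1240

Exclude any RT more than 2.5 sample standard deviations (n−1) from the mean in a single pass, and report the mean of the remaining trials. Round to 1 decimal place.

n = 14, ΣRT = 17992, M = 1285.143
Σ(x−M)² = 5875583.71; s = √(5875583.71/13) = 672.286
Cutoffs: 1285.143 ± 2.5·672.286 → [-395.6, 2965.9]
Outside: 3537 → excluded.
Retained (n=13): Σ = 14455, mean = 14455/13 = 1111.923

1111.9 ms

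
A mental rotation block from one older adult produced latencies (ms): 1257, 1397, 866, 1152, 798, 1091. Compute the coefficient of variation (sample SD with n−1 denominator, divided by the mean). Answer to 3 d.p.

n = 6, Σ = 6561, M = 1093.5000
Σ(x−M)² = 261349.500; s = √(261349.500/5) = 228.6261
CV = 228.6261 / 1093.5000 = 0.20908

0.209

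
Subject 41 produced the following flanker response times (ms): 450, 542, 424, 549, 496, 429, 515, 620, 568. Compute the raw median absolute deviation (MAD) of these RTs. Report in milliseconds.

Sorted: 424, 429, 450, 496, 515, 542, 549, 568, 620 → median = 515
|x − 515|: 65, 27, 91, 34, 19, 86, 0, 105, 53
Sorted deviations: 0, 19, 27, 34, 53, 65, 86, 91, 105 → MAD = 53

53 ms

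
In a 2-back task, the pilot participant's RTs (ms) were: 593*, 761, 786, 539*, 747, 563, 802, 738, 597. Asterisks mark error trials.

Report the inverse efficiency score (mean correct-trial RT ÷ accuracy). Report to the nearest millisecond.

917 ms

Correct trials (n=7): 761, 786, 747, 563, 802, 738, 597
Mean correct RT = 4994/7 = 713.4286 ms
Proportion correct = 7/9
IES = 713.4286 / (7/9) = 917.265 ms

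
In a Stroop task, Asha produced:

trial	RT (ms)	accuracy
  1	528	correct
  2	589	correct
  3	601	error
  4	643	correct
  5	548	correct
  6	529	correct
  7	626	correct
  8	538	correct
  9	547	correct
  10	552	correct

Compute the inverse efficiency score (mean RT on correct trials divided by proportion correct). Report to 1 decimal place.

Correct trials (n=9): 528, 589, 643, 548, 529, 626, 538, 547, 552
Mean correct RT = 5100/9 = 566.6667 ms
Proportion correct = 9/10
IES = 566.6667 / (9/10) = 629.630 ms

629.6 ms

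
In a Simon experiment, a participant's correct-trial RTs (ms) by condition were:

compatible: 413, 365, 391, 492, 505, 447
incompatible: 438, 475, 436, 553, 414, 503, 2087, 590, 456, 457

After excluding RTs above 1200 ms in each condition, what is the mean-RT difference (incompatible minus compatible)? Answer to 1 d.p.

incompatible: exclude 2087
M(compatible) = 2613/6 = 435.500
M(incompatible) = 4322/9 = 480.222
Difference = 480.222 − 435.500 = 44.722 ms

44.7 ms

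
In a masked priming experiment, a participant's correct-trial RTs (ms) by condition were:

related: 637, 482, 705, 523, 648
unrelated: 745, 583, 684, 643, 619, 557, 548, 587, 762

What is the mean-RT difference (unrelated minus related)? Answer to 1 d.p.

M(related) = 2995/5 = 599.000
M(unrelated) = 5728/9 = 636.444
Difference = 636.444 − 599.000 = 37.444 ms

37.4 ms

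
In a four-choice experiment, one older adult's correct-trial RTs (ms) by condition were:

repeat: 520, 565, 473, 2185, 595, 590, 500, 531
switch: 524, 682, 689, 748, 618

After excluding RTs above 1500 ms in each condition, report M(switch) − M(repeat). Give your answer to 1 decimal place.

repeat: exclude 2185
M(repeat) = 3774/7 = 539.143
M(switch) = 3261/5 = 652.200
Difference = 652.200 − 539.143 = 113.057 ms

113.1 ms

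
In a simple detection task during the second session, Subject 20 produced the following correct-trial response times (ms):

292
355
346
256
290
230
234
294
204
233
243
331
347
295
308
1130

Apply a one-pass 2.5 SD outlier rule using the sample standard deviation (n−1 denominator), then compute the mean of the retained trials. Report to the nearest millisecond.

n = 16, ΣRT = 5388, M = 336.750
Σ(x−M)² = 704037.00; s = √(704037.00/15) = 216.647
Cutoffs: 336.750 ± 2.5·216.647 → [-204.9, 878.4]
Outside: 1130 → excluded.
Retained (n=15): Σ = 4258, mean = 4258/15 = 283.867

284 ms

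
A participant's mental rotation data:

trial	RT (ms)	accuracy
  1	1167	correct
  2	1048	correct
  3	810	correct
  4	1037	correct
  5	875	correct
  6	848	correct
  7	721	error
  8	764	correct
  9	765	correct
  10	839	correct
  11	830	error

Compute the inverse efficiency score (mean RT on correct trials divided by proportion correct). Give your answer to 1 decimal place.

1107.2 ms

Correct trials (n=9): 1167, 1048, 810, 1037, 875, 848, 764, 765, 839
Mean correct RT = 8153/9 = 905.8889 ms
Proportion correct = 9/11
IES = 905.8889 / (9/11) = 1107.198 ms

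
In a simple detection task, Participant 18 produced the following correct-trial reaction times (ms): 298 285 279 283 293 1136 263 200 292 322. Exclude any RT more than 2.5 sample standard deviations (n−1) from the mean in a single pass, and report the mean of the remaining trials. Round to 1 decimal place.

n = 10, ΣRT = 3651, M = 365.100
Σ(x−M)² = 669440.90; s = √(669440.90/9) = 272.731
Cutoffs: 365.100 ± 2.5·272.731 → [-316.7, 1046.9]
Outside: 1136 → excluded.
Retained (n=9): Σ = 2515, mean = 2515/9 = 279.444

279.4 ms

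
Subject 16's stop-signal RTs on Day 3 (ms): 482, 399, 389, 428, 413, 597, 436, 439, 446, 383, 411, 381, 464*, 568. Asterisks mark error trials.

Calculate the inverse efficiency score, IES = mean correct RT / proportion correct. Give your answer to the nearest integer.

478 ms

Correct trials (n=13): 482, 399, 389, 428, 413, 597, 436, 439, 446, 383, 411, 381, 568
Mean correct RT = 5772/13 = 444.0000 ms
Proportion correct = 13/14
IES = 444.0000 / (13/14) = 478.154 ms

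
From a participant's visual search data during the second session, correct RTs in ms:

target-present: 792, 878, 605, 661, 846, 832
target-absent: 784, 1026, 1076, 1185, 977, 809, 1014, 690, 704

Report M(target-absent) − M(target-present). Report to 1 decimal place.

149.3 ms

M(target-present) = 4614/6 = 769.000
M(target-absent) = 8265/9 = 918.333
Difference = 918.333 − 769.000 = 149.333 ms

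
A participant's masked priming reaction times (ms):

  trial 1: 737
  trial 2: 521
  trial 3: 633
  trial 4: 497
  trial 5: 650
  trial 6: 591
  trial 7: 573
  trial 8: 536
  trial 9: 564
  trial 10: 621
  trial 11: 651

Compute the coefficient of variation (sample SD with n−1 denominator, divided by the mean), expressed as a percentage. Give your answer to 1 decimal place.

11.6%

n = 11, Σ = 6574, M = 597.6364
Σ(x−M)² = 48390.545; s = √(48390.545/10) = 69.5633
CV = 69.5633 / 597.6364 = 0.11640 = 11.640%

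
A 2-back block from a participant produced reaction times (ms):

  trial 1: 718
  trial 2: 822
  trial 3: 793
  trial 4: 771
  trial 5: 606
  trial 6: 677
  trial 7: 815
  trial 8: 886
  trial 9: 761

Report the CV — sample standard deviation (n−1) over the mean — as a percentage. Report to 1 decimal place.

11.0%

n = 9, Σ = 6849, M = 761.0000
Σ(x−M)² = 56316.000; s = √(56316.000/8) = 83.9017
CV = 83.9017 / 761.0000 = 0.11025 = 11.025%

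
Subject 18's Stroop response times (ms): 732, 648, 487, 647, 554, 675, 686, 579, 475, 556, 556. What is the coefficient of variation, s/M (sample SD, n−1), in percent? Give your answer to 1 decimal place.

13.9%

n = 11, Σ = 6595, M = 599.5455
Σ(x−M)² = 69778.727; s = √(69778.727/10) = 83.5337
CV = 83.5337 / 599.5455 = 0.13933 = 13.933%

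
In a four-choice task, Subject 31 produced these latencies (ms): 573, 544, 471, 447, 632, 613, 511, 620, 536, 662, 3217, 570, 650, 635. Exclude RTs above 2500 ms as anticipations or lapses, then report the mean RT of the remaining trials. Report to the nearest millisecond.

574 ms

Excluded: 3217
Retained (n=13): Σ = 7464
Mean = 7464/13 = 574.1538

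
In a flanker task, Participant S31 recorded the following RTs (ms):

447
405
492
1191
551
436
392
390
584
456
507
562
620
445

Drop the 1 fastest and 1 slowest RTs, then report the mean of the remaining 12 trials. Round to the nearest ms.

Sorted: 390, 392, 405, 436, 445, 447, 456, 492, 507, 551, 562, 584, 620, 1191
Drop lowest 1 (390) and highest 1 (1191)
Remaining (n=12): Σ = 5897, mean = 5897/12 = 491.417

491 ms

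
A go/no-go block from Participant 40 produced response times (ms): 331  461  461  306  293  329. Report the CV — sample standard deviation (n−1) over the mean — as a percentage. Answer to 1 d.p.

21.1%

n = 6, Σ = 2181, M = 363.5000
Σ(x−M)² = 29535.500; s = √(29535.500/5) = 76.8577
CV = 76.8577 / 363.5000 = 0.21144 = 21.144%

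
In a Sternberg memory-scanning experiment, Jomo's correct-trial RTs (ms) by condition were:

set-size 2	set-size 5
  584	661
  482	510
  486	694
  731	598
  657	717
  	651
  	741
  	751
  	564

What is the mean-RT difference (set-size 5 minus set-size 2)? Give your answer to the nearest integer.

M(set-size 2) = 2940/5 = 588.000
M(set-size 5) = 5887/9 = 654.111
Difference = 654.111 − 588.000 = 66.111 ms

66 ms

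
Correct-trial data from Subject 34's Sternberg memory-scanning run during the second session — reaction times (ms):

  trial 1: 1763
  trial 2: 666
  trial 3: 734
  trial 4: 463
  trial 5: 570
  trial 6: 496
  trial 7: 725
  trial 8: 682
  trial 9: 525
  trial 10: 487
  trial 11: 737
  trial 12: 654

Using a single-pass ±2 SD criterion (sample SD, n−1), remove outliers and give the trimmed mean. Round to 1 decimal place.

612.6 ms

n = 12, ΣRT = 8502, M = 708.500
Σ(x−M)² = 1326527.00; s = √(1326527.00/11) = 347.266
Cutoffs: 708.500 ± 2·347.266 → [14.0, 1403.0]
Outside: 1763 → excluded.
Retained (n=11): Σ = 6739, mean = 6739/11 = 612.636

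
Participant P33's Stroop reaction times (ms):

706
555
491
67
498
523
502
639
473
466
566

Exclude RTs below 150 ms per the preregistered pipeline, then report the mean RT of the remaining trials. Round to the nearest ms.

Excluded: 67
Retained (n=10): Σ = 5419
Mean = 5419/10 = 541.9000

542 ms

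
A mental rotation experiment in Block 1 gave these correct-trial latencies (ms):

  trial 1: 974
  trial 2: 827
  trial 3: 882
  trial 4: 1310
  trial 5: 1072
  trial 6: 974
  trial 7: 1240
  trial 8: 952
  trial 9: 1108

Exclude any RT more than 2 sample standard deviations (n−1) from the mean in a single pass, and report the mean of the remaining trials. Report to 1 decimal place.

1037.7 ms

n = 9, ΣRT = 9339, M = 1037.667
Σ(x−M)² = 205288.00; s = √(205288.00/8) = 160.191
Cutoffs: 1037.667 ± 2·160.191 → [717.3, 1358.0]
No RTs fall outside the cutoffs; all 9 retained. Mean = 9339/9 = 1037.667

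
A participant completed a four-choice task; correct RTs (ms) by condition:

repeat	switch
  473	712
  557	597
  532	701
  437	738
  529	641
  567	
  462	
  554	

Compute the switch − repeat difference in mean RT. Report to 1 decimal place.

M(repeat) = 4111/8 = 513.875
M(switch) = 3389/5 = 677.800
Difference = 677.800 − 513.875 = 163.925 ms

163.9 ms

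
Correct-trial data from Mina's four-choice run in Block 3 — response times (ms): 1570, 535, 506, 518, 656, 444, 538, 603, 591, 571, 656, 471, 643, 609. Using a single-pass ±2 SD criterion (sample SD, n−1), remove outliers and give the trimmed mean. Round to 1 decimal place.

564.7 ms

n = 14, ΣRT = 8911, M = 636.500
Σ(x−M)² = 995987.50; s = √(995987.50/13) = 276.793
Cutoffs: 636.500 ± 2·276.793 → [82.9, 1190.1]
Outside: 1570 → excluded.
Retained (n=13): Σ = 7341, mean = 7341/13 = 564.692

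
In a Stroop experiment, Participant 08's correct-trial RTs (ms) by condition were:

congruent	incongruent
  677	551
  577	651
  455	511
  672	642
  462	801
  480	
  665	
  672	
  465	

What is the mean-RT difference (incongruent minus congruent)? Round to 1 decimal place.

61.8 ms

M(congruent) = 5125/9 = 569.444
M(incongruent) = 3156/5 = 631.200
Difference = 631.200 − 569.444 = 61.756 ms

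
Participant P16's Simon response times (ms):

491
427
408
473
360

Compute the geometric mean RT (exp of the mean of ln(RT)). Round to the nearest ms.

429 ms

ln(RT): 6.1964, 6.0568, 6.0113, 6.1591, 5.8861
Mean ln(RT) = 30.3097/5 = 6.06194
Geometric mean = exp(6.06194) = 429.21 ms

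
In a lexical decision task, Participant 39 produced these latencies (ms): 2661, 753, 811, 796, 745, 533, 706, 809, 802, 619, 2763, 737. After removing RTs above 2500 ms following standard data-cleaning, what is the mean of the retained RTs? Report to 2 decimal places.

731.10 ms

Excluded: 2661, 2763
Retained (n=10): Σ = 7311
Mean = 7311/10 = 731.1000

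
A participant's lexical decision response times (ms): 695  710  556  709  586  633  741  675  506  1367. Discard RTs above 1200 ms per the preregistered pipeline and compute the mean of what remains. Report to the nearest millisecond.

Excluded: 1367
Retained (n=9): Σ = 5811
Mean = 5811/9 = 645.6667

646 ms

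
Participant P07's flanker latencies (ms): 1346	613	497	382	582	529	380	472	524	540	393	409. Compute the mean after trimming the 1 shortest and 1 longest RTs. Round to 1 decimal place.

Sorted: 380, 382, 393, 409, 472, 497, 524, 529, 540, 582, 613, 1346
Drop lowest 1 (380) and highest 1 (1346)
Remaining (n=10): Σ = 4941, mean = 4941/10 = 494.100

494.1 ms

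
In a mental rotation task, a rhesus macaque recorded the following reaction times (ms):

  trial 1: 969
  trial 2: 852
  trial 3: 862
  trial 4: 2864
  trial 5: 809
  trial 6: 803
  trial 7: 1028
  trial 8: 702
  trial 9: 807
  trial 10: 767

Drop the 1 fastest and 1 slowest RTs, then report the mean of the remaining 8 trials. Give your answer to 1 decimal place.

Sorted: 702, 767, 803, 807, 809, 852, 862, 969, 1028, 2864
Drop lowest 1 (702) and highest 1 (2864)
Remaining (n=8): Σ = 6897, mean = 6897/8 = 862.125

862.1 ms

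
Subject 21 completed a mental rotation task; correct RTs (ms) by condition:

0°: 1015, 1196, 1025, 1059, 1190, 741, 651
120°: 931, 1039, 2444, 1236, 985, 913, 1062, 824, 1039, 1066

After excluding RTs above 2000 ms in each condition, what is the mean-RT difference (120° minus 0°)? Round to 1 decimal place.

28.1 ms

120°: exclude 2444
M(0°) = 6877/7 = 982.429
M(120°) = 9095/9 = 1010.556
Difference = 1010.556 − 982.429 = 28.127 ms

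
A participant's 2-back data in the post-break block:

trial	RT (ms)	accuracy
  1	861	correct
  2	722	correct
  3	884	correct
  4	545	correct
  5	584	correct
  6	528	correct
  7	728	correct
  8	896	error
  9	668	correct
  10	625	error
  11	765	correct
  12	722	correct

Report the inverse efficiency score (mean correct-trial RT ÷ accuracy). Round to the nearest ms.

841 ms

Correct trials (n=10): 861, 722, 884, 545, 584, 528, 728, 668, 765, 722
Mean correct RT = 7007/10 = 700.7000 ms
Proportion correct = 10/12
IES = 700.7000 / (10/12) = 840.840 ms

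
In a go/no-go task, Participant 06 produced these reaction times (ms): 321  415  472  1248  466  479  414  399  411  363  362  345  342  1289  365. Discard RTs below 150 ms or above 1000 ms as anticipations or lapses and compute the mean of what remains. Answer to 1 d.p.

Excluded: 1248, 1289
Retained (n=13): Σ = 5154
Mean = 5154/13 = 396.4615

396.5 ms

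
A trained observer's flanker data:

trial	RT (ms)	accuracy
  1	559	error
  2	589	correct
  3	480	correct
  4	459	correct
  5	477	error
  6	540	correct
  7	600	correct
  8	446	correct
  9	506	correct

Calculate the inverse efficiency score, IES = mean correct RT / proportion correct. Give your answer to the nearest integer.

Correct trials (n=7): 589, 480, 459, 540, 600, 446, 506
Mean correct RT = 3620/7 = 517.1429 ms
Proportion correct = 7/9
IES = 517.1429 / (7/9) = 664.898 ms

665 ms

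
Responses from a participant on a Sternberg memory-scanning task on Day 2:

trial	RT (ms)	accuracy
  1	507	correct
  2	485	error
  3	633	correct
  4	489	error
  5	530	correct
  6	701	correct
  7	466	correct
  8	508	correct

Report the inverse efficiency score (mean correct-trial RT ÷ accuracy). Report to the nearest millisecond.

Correct trials (n=6): 507, 633, 530, 701, 466, 508
Mean correct RT = 3345/6 = 557.5000 ms
Proportion correct = 6/8
IES = 557.5000 / (6/8) = 743.333 ms

743 ms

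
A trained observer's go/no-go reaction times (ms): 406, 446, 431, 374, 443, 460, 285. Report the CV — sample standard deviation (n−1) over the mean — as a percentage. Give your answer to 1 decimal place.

15.0%

n = 7, Σ = 2845, M = 406.4286
Σ(x−M)² = 22173.714; s = √(22173.714/6) = 60.7916
CV = 60.7916 / 406.4286 = 0.14958 = 14.958%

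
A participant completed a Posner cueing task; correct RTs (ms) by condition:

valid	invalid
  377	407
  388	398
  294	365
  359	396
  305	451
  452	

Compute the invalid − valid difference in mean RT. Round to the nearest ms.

41 ms

M(valid) = 2175/6 = 362.500
M(invalid) = 2017/5 = 403.400
Difference = 403.400 − 362.500 = 40.900 ms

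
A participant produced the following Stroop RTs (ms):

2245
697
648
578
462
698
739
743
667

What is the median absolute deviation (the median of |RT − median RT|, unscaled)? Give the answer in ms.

Sorted: 462, 578, 648, 667, 697, 698, 739, 743, 2245 → median = 697
|x − 697|: 1548, 0, 49, 119, 235, 1, 42, 46, 30
Sorted deviations: 0, 1, 30, 42, 46, 49, 119, 235, 1548 → MAD = 46

46 ms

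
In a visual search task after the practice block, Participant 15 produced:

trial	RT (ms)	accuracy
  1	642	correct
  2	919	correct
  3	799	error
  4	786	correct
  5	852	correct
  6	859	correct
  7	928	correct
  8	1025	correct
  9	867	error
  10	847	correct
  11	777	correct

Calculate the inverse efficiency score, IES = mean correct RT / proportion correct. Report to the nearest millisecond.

Correct trials (n=9): 642, 919, 786, 852, 859, 928, 1025, 847, 777
Mean correct RT = 7635/9 = 848.3333 ms
Proportion correct = 9/11
IES = 848.3333 / (9/11) = 1036.852 ms

1037 ms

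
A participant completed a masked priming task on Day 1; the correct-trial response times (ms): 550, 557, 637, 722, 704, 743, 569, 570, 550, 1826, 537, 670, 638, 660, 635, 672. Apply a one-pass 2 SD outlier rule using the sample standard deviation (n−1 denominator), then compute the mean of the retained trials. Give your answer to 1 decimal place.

627.6 ms

n = 16, ΣRT = 11240, M = 702.500
Σ(x−M)² = 1411526.00; s = √(1411526.00/15) = 306.760
Cutoffs: 702.500 ± 2·306.760 → [89.0, 1316.0]
Outside: 1826 → excluded.
Retained (n=15): Σ = 9414, mean = 9414/15 = 627.600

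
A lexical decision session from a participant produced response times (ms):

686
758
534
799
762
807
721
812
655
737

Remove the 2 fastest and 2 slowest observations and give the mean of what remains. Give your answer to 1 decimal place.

Sorted: 534, 655, 686, 721, 737, 758, 762, 799, 807, 812
Drop lowest 2 (534, 655) and highest 2 (807, 812)
Remaining (n=6): Σ = 4463, mean = 4463/6 = 743.833

743.8 ms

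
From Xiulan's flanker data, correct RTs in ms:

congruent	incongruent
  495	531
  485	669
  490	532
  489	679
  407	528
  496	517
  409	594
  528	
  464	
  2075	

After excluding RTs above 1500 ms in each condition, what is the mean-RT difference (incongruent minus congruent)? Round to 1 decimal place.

congruent: exclude 2075
M(congruent) = 4263/9 = 473.667
M(incongruent) = 4050/7 = 578.571
Difference = 578.571 − 473.667 = 104.905 ms

104.9 ms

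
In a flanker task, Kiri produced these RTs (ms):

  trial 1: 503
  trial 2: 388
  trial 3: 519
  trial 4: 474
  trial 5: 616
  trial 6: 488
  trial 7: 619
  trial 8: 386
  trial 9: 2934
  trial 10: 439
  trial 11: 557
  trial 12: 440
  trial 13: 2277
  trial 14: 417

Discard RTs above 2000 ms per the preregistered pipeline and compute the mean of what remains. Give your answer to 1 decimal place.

487.2 ms

Excluded: 2277, 2934
Retained (n=12): Σ = 5846
Mean = 5846/12 = 487.1667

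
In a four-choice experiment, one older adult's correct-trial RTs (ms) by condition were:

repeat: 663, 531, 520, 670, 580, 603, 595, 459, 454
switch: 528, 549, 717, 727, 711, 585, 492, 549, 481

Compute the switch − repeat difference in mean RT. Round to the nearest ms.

M(repeat) = 5075/9 = 563.889
M(switch) = 5339/9 = 593.222
Difference = 593.222 − 563.889 = 29.333 ms

29 ms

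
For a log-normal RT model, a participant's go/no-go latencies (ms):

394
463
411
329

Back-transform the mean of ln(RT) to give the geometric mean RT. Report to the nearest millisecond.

ln(RT): 5.9764, 6.1377, 6.0186, 5.7961
Mean ln(RT) = 23.9287/4 = 5.98218
Geometric mean = exp(5.98218) = 396.30 ms

396 ms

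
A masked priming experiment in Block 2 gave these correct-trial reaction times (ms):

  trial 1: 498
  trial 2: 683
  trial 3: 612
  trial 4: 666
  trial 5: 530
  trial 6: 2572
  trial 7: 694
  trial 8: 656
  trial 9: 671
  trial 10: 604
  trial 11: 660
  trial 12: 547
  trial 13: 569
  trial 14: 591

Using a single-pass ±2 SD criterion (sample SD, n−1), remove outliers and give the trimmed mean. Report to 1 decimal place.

n = 14, ΣRT = 10553, M = 753.786
Σ(x−M)² = 3608856.36; s = √(3608856.36/13) = 526.882
Cutoffs: 753.786 ± 2·526.882 → [-300.0, 1807.5]
Outside: 2572 → excluded.
Retained (n=13): Σ = 7981, mean = 7981/13 = 613.923

613.9 ms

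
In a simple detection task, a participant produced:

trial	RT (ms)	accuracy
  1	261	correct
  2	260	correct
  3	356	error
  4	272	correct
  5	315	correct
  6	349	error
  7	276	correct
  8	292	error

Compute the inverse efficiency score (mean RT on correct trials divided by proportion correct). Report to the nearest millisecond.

443 ms

Correct trials (n=5): 261, 260, 272, 315, 276
Mean correct RT = 1384/5 = 276.8000 ms
Proportion correct = 5/8
IES = 276.8000 / (5/8) = 442.880 ms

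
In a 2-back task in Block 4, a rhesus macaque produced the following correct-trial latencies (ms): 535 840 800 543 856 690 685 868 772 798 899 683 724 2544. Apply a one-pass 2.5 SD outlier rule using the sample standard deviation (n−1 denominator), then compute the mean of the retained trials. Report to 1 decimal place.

n = 14, ΣRT = 12237, M = 874.071
Σ(x−M)² = 3165736.93; s = √(3165736.93/13) = 493.476
Cutoffs: 874.071 ± 2.5·493.476 → [-359.6, 2107.8]
Outside: 2544 → excluded.
Retained (n=13): Σ = 9693, mean = 9693/13 = 745.615

745.6 ms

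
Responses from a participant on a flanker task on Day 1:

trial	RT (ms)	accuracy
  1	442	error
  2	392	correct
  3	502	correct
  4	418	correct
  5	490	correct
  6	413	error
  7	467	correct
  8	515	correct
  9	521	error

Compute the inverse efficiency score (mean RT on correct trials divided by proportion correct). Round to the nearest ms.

696 ms

Correct trials (n=6): 392, 502, 418, 490, 467, 515
Mean correct RT = 2784/6 = 464.0000 ms
Proportion correct = 6/9
IES = 464.0000 / (6/9) = 696.000 ms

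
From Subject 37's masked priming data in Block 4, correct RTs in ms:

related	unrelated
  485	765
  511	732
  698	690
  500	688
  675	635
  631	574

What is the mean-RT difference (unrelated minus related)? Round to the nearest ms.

97 ms

M(related) = 3500/6 = 583.333
M(unrelated) = 4084/6 = 680.667
Difference = 680.667 − 583.333 = 97.333 ms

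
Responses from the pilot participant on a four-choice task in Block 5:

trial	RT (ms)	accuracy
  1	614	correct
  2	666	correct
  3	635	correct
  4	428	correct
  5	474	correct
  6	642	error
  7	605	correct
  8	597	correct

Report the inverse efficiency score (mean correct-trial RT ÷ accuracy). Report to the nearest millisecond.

Correct trials (n=7): 614, 666, 635, 428, 474, 605, 597
Mean correct RT = 4019/7 = 574.1429 ms
Proportion correct = 7/8
IES = 574.1429 / (7/8) = 656.163 ms

656 ms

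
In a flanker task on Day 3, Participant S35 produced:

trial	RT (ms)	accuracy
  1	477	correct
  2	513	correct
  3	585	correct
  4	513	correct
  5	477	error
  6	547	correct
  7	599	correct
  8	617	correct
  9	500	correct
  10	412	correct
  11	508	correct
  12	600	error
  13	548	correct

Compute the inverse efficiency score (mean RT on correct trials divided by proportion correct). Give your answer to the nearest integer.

Correct trials (n=11): 477, 513, 585, 513, 547, 599, 617, 500, 412, 508, 548
Mean correct RT = 5819/11 = 529.0000 ms
Proportion correct = 11/13
IES = 529.0000 / (11/13) = 625.182 ms

625 ms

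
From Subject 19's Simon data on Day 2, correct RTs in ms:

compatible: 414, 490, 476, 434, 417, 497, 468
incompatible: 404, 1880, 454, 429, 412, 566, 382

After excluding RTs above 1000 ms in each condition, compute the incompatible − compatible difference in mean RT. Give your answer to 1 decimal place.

-15.4 ms

incompatible: exclude 1880
M(compatible) = 3196/7 = 456.571
M(incompatible) = 2647/6 = 441.167
Difference = 441.167 − 456.571 = -15.405 ms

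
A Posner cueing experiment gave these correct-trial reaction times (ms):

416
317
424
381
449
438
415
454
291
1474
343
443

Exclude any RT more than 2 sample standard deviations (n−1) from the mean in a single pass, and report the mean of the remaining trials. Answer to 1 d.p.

n = 12, ΣRT = 5845, M = 487.083
Σ(x−M)² = 1094520.92; s = √(1094520.92/11) = 315.439
Cutoffs: 487.083 ± 2·315.439 → [-143.8, 1118.0]
Outside: 1474 → excluded.
Retained (n=11): Σ = 4371, mean = 4371/11 = 397.364

397.4 ms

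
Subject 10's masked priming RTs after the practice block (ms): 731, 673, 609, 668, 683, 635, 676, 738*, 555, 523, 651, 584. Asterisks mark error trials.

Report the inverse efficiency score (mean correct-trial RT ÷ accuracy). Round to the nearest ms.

Correct trials (n=11): 731, 673, 609, 668, 683, 635, 676, 555, 523, 651, 584
Mean correct RT = 6988/11 = 635.2727 ms
Proportion correct = 11/12
IES = 635.2727 / (11/12) = 693.025 ms

693 ms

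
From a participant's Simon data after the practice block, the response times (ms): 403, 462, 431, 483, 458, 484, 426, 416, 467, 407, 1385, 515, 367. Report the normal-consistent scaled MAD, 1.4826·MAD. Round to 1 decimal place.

Sorted: 367, 403, 407, 416, 426, 431, 458, 462, 467, 483, 484, 515, 1385 → median = 458
|x − 458| sorted: 0, 4, 9, 25, 26, 27, 32, 42, 51, 55, 57, 91, 927 → MAD = 32
Robust SD ≈ 1.4826 × 32 = 47.443

47.4 ms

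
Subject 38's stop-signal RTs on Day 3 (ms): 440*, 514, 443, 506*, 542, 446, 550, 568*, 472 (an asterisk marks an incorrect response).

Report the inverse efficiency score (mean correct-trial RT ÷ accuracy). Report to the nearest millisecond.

Correct trials (n=6): 514, 443, 542, 446, 550, 472
Mean correct RT = 2967/6 = 494.5000 ms
Proportion correct = 6/9
IES = 494.5000 / (6/9) = 741.750 ms

742 ms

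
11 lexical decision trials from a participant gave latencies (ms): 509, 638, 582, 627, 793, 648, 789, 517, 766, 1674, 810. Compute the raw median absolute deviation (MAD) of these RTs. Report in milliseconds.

Sorted: 509, 517, 582, 627, 638, 648, 766, 789, 793, 810, 1674 → median = 648
|x − 648|: 139, 10, 66, 21, 145, 0, 141, 131, 118, 1026, 162
Sorted deviations: 0, 10, 21, 66, 118, 131, 139, 141, 145, 162, 1026 → MAD = 131

131 ms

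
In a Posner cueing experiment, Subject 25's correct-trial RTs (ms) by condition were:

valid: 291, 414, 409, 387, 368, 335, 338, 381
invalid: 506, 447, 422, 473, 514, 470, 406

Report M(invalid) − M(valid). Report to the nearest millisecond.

M(valid) = 2923/8 = 365.375
M(invalid) = 3238/7 = 462.571
Difference = 462.571 − 365.375 = 97.196 ms

97 ms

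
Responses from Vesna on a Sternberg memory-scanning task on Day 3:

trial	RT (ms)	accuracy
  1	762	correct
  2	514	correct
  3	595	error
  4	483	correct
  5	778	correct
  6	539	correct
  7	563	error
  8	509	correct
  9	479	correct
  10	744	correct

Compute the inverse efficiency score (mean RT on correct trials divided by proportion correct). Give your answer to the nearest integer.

Correct trials (n=8): 762, 514, 483, 778, 539, 509, 479, 744
Mean correct RT = 4808/8 = 601.0000 ms
Proportion correct = 8/10
IES = 601.0000 / (8/10) = 751.250 ms

751 ms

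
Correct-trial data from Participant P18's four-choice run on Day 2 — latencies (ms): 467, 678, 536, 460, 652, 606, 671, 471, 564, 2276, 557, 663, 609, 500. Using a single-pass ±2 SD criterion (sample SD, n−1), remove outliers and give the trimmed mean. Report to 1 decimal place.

571.8 ms

n = 14, ΣRT = 9710, M = 693.571
Σ(x−M)² = 2775483.43; s = √(2775483.43/13) = 462.059
Cutoffs: 693.571 ± 2·462.059 → [-230.5, 1617.7]
Outside: 2276 → excluded.
Retained (n=13): Σ = 7434, mean = 7434/13 = 571.846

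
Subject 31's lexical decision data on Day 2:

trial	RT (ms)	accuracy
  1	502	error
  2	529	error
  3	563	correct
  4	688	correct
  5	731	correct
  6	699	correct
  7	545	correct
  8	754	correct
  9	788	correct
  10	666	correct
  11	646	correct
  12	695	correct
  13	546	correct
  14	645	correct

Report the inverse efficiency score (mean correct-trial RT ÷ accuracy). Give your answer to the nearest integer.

774 ms

Correct trials (n=12): 563, 688, 731, 699, 545, 754, 788, 666, 646, 695, 546, 645
Mean correct RT = 7966/12 = 663.8333 ms
Proportion correct = 12/14
IES = 663.8333 / (12/14) = 774.472 ms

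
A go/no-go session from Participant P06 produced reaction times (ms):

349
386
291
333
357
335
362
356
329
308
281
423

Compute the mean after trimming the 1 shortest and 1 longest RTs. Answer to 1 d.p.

340.6 ms

Sorted: 281, 291, 308, 329, 333, 335, 349, 356, 357, 362, 386, 423
Drop lowest 1 (281) and highest 1 (423)
Remaining (n=10): Σ = 3406, mean = 3406/10 = 340.600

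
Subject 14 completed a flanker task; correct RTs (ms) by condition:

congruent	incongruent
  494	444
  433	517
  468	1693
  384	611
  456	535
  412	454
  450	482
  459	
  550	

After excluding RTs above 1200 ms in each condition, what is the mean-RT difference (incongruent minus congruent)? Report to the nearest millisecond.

incongruent: exclude 1693
M(congruent) = 4106/9 = 456.222
M(incongruent) = 3043/6 = 507.167
Difference = 507.167 − 456.222 = 50.944 ms

51 ms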